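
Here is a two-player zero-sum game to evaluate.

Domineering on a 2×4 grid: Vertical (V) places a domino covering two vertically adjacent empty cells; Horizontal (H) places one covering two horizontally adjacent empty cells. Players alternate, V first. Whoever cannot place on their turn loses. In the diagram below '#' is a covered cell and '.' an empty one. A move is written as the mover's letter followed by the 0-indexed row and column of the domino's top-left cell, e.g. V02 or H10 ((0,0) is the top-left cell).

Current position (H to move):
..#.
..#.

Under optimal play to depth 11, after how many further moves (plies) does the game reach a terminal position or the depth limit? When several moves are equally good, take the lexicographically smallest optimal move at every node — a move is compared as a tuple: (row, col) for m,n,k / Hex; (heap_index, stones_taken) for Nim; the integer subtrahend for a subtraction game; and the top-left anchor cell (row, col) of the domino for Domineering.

PV length from [..#./..#.]: 3 plies

ply 1, H at ..#./..#. | H00=+1→###./..#.*; H10=+1→..#./###.
ply 2, V at ###./..#. | V03=-1→####/..##*
ply 3, H at ####/..## | H10=+1→####/####*
ply 4: ####/#### is terminal -1 (V); from ..#./..#. depth 11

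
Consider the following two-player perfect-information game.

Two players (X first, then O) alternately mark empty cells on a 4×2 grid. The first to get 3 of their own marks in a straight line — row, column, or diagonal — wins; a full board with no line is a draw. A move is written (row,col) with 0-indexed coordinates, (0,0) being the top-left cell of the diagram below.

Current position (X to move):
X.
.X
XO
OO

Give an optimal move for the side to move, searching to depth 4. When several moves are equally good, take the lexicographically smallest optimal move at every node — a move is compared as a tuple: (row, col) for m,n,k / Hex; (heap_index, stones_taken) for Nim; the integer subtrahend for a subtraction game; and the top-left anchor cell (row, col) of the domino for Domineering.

p1 X@[X./.X/XO/OO]: (0,1)[XX/.X/XO/OO]+0 (1,0)[X./XX/XO/OO]+1*
p2 O@[X./XX/XO/OO] terminal -1; root [X./.X/XO/OO] d4

X's best at [X./.X/XO/OO]: (1,0)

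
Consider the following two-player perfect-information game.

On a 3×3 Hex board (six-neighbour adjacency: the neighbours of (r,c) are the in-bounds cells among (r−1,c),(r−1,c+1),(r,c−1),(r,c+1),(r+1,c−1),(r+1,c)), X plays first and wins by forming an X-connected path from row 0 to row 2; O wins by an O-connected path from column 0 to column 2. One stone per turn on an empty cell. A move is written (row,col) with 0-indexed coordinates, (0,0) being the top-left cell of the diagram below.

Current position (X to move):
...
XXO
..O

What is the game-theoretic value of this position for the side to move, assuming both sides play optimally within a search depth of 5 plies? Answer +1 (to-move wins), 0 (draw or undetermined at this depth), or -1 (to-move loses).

value(.../XXO/..O, X) = +1

[.../XXO/..O] X move#1: (0,0):+1/X../XXO/..O*, (0,1):+1/.X./XXO/..O, (0,2):+1/..X/XXO/..O, (2,0):+1/.../XXO/X.O, (2,1):+1/.../XXO/.XO
[X../XXO/..O] O move#2: (0,1):-1/XO./XXO/..O*, (0,2):-1/X.O/XXO/..O, (2,0):-1/X../XXO/O.O, (2,1):-1/X../XXO/.OO
[XO./XXO/..O] X move#3: (0,2):+1/XOX/XXO/..O*, (2,0):+1/XO./XXO/X.O, (2,1):+1/XO./XXO/.XO
[XOX/XXO/..O] O move#4: (2,0):-1/XOX/XXO/O.O*, (2,1):-1/XOX/XXO/.OO
[XOX/XXO/O.O] X move#5: (2,1):+1/XOX/XXO/OXO*
[XOX/XXO/OXO] end (terminal -1, O#6); searched .../XXO/..O to 5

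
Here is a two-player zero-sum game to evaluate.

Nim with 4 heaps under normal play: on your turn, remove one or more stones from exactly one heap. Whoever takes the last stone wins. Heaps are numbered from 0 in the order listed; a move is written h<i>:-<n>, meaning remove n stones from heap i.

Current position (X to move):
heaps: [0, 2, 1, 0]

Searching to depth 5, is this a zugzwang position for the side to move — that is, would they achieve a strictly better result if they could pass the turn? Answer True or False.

zugzwang((0,2,1,0), X) = False

[(0,2,1,0)] X move#1: h1:-1:+1/(0,1,1,0)*, h1:-2:-1/(0,0,1,0), h2:-1:-1/(0,2,0,0)
[(0,1,1,0)] O move#2: h1:-1:-1/(0,0,1,0)*, h2:-1:-1/(0,1,0,0)
[(0,0,1,0)] X move#3: h2:-1:+1/(0,0,0,0)*
[(0,0,0,0)] end (terminal -1, O#4); searched (0,2,1,0) to 5
pass branch (O moves first from the same position):
  | [(0,2,1,0)] O move#1: h1:-1:+1/(0,1,1,0)*, h1:-2:-1/(0,0,1,0), h2:-1:-1/(0,2,0,0)
  | [(0,1,1,0)] X move#2: h1:-1:-1/(0,0,1,0)*, h2:-1:-1/(0,1,0,0)
  | [(0,0,1,0)] O move#3: h2:-1:+1/(0,0,0,0)*
  | [(0,0,0,0)] end (terminal -1, X#4); searched (0,2,1,0) to 5
X moving scores +1; X passing scores -1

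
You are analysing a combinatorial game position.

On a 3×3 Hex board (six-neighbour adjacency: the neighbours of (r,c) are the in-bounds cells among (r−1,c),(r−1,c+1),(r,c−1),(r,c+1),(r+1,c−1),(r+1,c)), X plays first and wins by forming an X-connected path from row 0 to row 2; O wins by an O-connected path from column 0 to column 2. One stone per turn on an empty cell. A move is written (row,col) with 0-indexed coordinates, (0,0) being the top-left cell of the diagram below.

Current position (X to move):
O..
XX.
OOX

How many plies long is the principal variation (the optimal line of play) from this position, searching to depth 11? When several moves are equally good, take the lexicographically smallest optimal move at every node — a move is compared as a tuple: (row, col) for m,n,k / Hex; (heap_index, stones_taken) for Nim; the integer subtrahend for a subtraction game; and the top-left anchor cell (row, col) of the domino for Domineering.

PV length from [O../XX./OOX]: 3 plies

[O../XX./OOX] X move#1: (0,1):-1/OX./XX./OOX, (0,2):-1/O.X/XX./OOX, (1,2):+1/O../XXX/OOX*
[O../XXX/OOX] O move#2: (0,1):-1/OO./XXX/OOX*, (0,2):-1/O.O/XXX/OOX
[OO./XXX/OOX] X move#3: (0,2):+1/OOX/XXX/OOX*
[OOX/XXX/OOX] end (terminal -1, O#4); searched O../XX./OOX to 11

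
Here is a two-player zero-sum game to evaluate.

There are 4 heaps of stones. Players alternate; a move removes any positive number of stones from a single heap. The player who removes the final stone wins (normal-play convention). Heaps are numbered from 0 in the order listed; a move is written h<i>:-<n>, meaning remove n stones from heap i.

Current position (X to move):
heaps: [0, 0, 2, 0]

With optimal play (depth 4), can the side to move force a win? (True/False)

X winning at [(0,0,2,0)]: True

[(0,0,2,0)] X move#1: h2:-1:-1/(0,0,1,0), h2:-2:+1/(0,0,0,0)*
[(0,0,0,0)] end (terminal -1, O#2); searched (0,0,2,0) to 4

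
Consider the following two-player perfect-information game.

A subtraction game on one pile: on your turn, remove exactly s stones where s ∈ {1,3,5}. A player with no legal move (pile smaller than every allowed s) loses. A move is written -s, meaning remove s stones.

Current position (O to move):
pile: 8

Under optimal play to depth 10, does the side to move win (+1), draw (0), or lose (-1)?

p1 O@[8]: -1[7]-1* -3[5]-1 -5[3]-1
p2 X@[7]: -1[6]+1* -3[4]+1 -5[2]+1
p3 O@[6]: -1[5]-1* -3[3]-1 -5[1]-1
p4 X@[5]: -1[4]+1* -3[2]+1 -5[0]+1
p5 O@[4]: -1[3]-1* -3[1]-1
p6 X@[3]: -1[2]+1* -3[0]+1
p7 O@[2]: -1[1]-1*
p8 X@[1]: -1[0]+1*
p9 O@[0] terminal -1; root [8] d10

value(8, O) = -1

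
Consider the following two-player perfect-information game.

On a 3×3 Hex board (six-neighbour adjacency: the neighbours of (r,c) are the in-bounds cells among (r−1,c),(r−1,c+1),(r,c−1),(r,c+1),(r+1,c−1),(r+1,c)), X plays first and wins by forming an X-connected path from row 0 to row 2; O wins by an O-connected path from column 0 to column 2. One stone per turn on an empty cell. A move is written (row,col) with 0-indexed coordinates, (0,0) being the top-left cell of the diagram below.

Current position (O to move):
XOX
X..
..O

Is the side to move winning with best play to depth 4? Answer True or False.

O winning at [XOX/X../..O]: False

ply 1, O at XOX/X../..O | (1,1)=-1→XOX/XO./..O*; (1,2)=-1→XOX/X.O/..O; (2,0)=-1→XOX/X../O.O; (2,1)=-1→XOX/X../.OO
ply 2, X at XOX/XO./..O | (1,2)=+1→XOX/XOX/..O*; (2,0)=+1→XOX/XO./X.O; (2,1)=+1→XOX/XO./.XO
ply 3, O at XOX/XOX/..O | (2,0)=-1→XOX/XOX/O.O*; (2,1)=-1→XOX/XOX/.OO
ply 4, X at XOX/XOX/O.O | (2,1)=+1→XOX/XOX/OXO*
ply 5: XOX/XOX/OXO is terminal -1 (O); from XOX/X../..O depth 4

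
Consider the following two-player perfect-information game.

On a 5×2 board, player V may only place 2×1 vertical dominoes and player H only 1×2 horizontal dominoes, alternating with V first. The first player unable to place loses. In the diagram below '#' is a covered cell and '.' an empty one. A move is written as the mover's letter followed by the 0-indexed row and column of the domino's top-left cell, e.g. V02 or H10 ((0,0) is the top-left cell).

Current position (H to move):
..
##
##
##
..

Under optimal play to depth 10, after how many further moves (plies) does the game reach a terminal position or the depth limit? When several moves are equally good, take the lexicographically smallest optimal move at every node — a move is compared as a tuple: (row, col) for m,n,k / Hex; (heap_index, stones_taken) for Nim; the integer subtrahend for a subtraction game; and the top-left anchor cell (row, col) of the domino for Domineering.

p1 H@[../##/##/##/..]: H00[##/##/##/##/..]+1* H40[../##/##/##/##]+1
p2 V@[##/##/##/##/..] terminal -1; root [../##/##/##/..] d10

PV length from [../##/##/##/..]: 1 ply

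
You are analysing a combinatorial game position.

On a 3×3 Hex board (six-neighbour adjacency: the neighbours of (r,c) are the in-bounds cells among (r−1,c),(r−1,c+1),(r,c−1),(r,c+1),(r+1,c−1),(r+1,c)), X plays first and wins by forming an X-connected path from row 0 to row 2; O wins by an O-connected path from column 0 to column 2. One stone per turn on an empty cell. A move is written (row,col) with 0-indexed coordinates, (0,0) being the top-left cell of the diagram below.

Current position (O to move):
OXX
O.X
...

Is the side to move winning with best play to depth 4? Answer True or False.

p1 O@[OXX/O.X/...]: (1,1)[OXX/OOX/...]-1* (2,0)[OXX/O.X/O..]-1 (2,1)[OXX/O.X/.O.]-1 (2,2)[OXX/O.X/..O]-1
p2 X@[OXX/OOX/...]: (2,0)[OXX/OOX/X..]+1* (2,1)[OXX/OOX/.X.]+1 (2,2)[OXX/OOX/..X]+1
p3 O@[OXX/OOX/X..]: (2,1)[OXX/OOX/XO.]-1* (2,2)[OXX/OOX/X.O]-1
p4 X@[OXX/OOX/XO.]: (2,2)[OXX/OOX/XOX]+1*
p5 O@[OXX/OOX/XOX] terminal -1; root [OXX/O.X/...] d4

O winning at [OXX/O.X/...]: False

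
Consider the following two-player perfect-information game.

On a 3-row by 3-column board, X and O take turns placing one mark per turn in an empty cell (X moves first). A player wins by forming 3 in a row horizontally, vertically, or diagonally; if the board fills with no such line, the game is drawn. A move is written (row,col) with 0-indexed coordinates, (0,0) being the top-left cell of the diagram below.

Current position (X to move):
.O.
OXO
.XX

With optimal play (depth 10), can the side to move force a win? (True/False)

X winning at [.O./OXO/.XX]: True

ply 1, X at .O./OXO/.XX | (0,0)=+1→XO./OXO/.XX*; (0,2)=+1→.OX/OXO/.XX; (2,0)=+1→.O./OXO/XXX
ply 2: XO./OXO/.XX is terminal -1 (O); from .O./OXO/.XX depth 10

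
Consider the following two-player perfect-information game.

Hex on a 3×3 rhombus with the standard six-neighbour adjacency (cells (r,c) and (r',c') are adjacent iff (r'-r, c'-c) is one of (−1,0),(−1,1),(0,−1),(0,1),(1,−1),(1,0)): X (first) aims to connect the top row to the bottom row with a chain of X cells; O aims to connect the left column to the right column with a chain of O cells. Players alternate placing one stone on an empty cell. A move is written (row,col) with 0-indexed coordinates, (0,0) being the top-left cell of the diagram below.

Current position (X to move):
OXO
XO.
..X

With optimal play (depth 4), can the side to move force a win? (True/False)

X winning at [OXO/XO./..X]: True

p1 X@[OXO/XO./..X]: (1,2)[OXO/XOX/..X]-1 (2,0)[OXO/XO./X.X]+1* (2,1)[OXO/XO./.XX]-1
p2 O@[OXO/XO./X.X] terminal -1; root [OXO/XO./..X] d4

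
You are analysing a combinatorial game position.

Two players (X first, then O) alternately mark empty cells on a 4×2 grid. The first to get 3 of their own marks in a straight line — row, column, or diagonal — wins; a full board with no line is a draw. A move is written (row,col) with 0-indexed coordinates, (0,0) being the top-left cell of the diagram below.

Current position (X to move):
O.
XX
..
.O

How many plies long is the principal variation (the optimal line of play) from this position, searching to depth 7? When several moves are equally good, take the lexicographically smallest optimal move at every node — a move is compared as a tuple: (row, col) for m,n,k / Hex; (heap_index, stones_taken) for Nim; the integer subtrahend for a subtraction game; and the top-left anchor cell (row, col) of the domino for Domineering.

p1 X@[O./XX/../.O]: (0,1)[OX/XX/../.O]+0* (2,0)[O./XX/X./.O]+0 (2,1)[O./XX/.X/.O]+0 (3,0)[O./XX/../XO]+0
p2 O@[OX/XX/../.O]: (2,0)[OX/XX/O./.O]-1 (2,1)[OX/XX/.O/.O]+0* (3,0)[OX/XX/../OO]-1
p3 X@[OX/XX/.O/.O]: (2,0)[OX/XX/XO/.O]+0* (3,0)[OX/XX/.O/XO]+0
p4 O@[OX/XX/XO/.O]: (3,0)[OX/XX/XO/OO]+0*
p5 X@[OX/XX/XO/OO] terminal +0; root [O./XX/../.O] d7

PV length from [O./XX/../.O]: 4 plies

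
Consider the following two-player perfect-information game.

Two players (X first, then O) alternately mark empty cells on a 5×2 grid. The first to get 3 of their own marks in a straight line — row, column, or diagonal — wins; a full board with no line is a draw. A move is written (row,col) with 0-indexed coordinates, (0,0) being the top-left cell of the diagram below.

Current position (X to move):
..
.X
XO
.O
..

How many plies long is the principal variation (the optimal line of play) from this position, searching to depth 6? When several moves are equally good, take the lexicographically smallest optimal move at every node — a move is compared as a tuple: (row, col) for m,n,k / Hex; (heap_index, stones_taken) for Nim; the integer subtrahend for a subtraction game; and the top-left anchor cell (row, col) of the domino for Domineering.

p1 X@[../.X/XO/.O/..]: (0,0)[X./.X/XO/.O/..]-1 (0,1)[.X/.X/XO/.O/..]-1 (1,0)[../XX/XO/.O/..]-1 (3,0)[../.X/XO/XO/..]-1 (4,0)[../.X/XO/.O/X.]-1 (4,1)[../.X/XO/.O/.X]+0*
p2 O@[../.X/XO/.O/.X]: (0,0)[O./.X/XO/.O/.X]-1 (0,1)[.O/.X/XO/.O/.X]-1 (1,0)[../OX/XO/.O/.X]+0* (3,0)[../.X/XO/OO/.X]+0 (4,0)[../.X/XO/.O/OX]-1
p3 X@[../OX/XO/.O/.X]: (0,0)[X./OX/XO/.O/.X]+0* (0,1)[.X/OX/XO/.O/.X]+0 (3,0)[../OX/XO/XO/.X]+0 (4,0)[../OX/XO/.O/XX]+0
p4 O@[X./OX/XO/.O/.X]: (0,1)[XO/OX/XO/.O/.X]+0* (3,0)[X./OX/XO/OO/.X]+0 (4,0)[X./OX/XO/.O/OX]+0
p5 X@[XO/OX/XO/.O/.X]: (3,0)[XO/OX/XO/XO/.X]+0* (4,0)[XO/OX/XO/.O/XX]+0
p6 O@[XO/OX/XO/XO/.X]: (4,0)[XO/OX/XO/XO/OX]+0*
p7 X@[XO/OX/XO/XO/OX] terminal +0; root [../.X/XO/.O/..] d6

PV length from [../.X/XO/.O/..]: 6 plies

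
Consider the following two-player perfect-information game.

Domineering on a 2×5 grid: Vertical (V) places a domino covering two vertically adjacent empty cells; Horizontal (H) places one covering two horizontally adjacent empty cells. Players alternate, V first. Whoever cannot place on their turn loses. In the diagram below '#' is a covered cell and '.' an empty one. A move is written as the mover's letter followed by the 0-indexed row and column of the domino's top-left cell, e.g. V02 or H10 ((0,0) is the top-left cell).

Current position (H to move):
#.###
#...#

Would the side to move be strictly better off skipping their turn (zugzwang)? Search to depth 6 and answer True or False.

[#.###/#...#] H move#1: H11:+1/#.###/###.#*, H12:-1/#.###/#.###
[#.###/###.#] end (terminal -1, V#2); searched #.###/#...# to 6
suppose H passes — search the same position with V to move:
pass> [#.###/#...#] V move#1: V01:-1/#####/##..#*
pass> [#####/##..#] H move#2: H12:+1/#####/#####*
pass> [#####/#####] end (terminal -1, V#3); searched #.###/#...# to 6
for H: play +1, pass +1

zugzwang(#.###/#...#, H) = False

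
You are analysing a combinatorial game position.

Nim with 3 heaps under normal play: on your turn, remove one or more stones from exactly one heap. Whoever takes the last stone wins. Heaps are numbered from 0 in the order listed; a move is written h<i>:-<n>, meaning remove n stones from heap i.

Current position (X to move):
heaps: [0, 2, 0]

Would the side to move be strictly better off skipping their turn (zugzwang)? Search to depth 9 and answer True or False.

ply 1, X at (0,2,0) | h1:-1=-1→(0,1,0); h1:-2=+1→(0,0,0)*
ply 2: (0,0,0) is terminal -1 (O); from (0,2,0) depth 9
if X skipped the turn, O would face:
~ ply 1, O at (0,2,0) | h1:-1=-1→(0,1,0); h1:-2=+1→(0,0,0)*
~ ply 2: (0,0,0) is terminal -1 (X); from (0,2,0) depth 9
compare (X): move=+1 vs pass=-1

zugzwang((0,2,0), X) = False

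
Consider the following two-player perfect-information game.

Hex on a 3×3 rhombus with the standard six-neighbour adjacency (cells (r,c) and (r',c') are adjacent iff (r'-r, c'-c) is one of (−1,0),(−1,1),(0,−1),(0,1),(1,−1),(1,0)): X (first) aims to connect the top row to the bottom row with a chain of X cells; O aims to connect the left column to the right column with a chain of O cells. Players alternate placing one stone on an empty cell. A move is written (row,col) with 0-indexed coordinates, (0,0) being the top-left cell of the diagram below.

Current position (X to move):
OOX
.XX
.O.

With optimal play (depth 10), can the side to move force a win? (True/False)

X winning at [OOX/.XX/.O.]: True

p1 X@[OOX/.XX/.O.]: (1,0)[OOX/XXX/.O.]+1* (2,0)[OOX/.XX/XO.]+1 (2,2)[OOX/.XX/.OX]+1
p2 O@[OOX/XXX/.O.]: (2,0)[OOX/XXX/OO.]-1* (2,2)[OOX/XXX/.OO]-1
p3 X@[OOX/XXX/OO.]: (2,2)[OOX/XXX/OOX]+1*
p4 O@[OOX/XXX/OOX] terminal -1; root [OOX/.XX/.O.] d10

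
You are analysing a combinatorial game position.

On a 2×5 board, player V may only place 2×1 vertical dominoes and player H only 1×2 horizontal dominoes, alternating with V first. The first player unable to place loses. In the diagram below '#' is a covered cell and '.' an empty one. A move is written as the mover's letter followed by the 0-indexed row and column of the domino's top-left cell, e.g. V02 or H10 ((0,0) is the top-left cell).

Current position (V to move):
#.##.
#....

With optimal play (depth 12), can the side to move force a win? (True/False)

ply 1, V at #.##./#.... | V01=-1→####./##...*; V04=-1→#.###/#...#
ply 2, H at ####./##... | H12=-1→####./####.; H13=+1→####./##.##*
ply 3: ####./##.## is terminal -1 (V); from #.##./#.... depth 12

V winning at [#.##./#....]: False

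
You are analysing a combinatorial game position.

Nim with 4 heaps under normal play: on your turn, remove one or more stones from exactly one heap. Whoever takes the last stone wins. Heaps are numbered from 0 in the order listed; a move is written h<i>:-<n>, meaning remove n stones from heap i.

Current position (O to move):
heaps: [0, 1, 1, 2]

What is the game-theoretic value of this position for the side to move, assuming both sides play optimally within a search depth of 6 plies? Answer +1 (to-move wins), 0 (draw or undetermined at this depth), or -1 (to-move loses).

value((0,1,1,2), O) = +1

[(0,1,1,2)] O move#1: h1:-1:-1/(0,0,1,2), h2:-1:-1/(0,1,0,2), h3:-1:-1/(0,1,1,1), h3:-2:+1/(0,1,1,0)*
[(0,1,1,0)] X move#2: h1:-1:-1/(0,0,1,0)*, h2:-1:-1/(0,1,0,0)
[(0,0,1,0)] O move#3: h2:-1:+1/(0,0,0,0)*
[(0,0,0,0)] end (terminal -1, X#4); searched (0,1,1,2) to 6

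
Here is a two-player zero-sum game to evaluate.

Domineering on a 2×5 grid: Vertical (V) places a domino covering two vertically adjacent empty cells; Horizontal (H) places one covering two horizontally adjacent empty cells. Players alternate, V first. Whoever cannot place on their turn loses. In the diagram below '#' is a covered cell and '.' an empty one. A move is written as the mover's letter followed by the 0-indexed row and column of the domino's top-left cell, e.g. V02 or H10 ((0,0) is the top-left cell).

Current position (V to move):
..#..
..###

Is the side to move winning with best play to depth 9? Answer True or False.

p1 V@[..#../..###]: V00[#.#../#.###]+1* V01[.##../.####]+1
p2 H@[#.#../#.###]: H03[#.###/#.###]-1*
p3 V@[#.###/#.###]: V01[#####/#####]+1*
p4 H@[#####/#####] terminal -1; root [..#../..###] d9

V winning at [..#../..###]: True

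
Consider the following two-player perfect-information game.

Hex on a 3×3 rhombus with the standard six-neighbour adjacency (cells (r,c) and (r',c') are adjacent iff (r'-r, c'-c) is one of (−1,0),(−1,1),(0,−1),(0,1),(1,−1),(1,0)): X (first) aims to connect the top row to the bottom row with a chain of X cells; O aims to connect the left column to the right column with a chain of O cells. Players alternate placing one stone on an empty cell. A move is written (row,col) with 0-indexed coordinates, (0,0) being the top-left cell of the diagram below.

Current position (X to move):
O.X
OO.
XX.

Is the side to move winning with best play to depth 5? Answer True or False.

ply 1, X at O.X/OO./XX. | (0,1)=-1→OXX/OO./XX.; (1,2)=+1→O.X/OOX/XX.*; (2,2)=-1→O.X/OO./XXX
ply 2: O.X/OOX/XX. is terminal -1 (O); from O.X/OO./XX. depth 5

X winning at [O.X/OO./XX.]: True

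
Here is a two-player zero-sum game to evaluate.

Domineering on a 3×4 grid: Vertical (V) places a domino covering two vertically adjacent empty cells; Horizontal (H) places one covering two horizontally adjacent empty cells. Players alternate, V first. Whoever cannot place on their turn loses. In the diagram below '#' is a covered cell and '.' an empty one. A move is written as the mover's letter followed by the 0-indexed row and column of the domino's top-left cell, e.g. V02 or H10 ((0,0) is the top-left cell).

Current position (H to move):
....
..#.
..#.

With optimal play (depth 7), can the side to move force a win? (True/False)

H winning at [..../..#./..#.]: True

p1 H@[..../..#./..#.]: H00[##../..#./..#.]-1 H01[.##./..#./..#.]-1 H02[..##/..#./..#.]-1 H10[..../###./..#.]+1* H20[..../..#./###.]-1
p2 V@[..../###./..#.]: V03[...#/####/..#.]-1* V13[..../####/..##]-1
p3 H@[...#/####/..#.]: H00[##.#/####/..#.]+1* H01[.###/####/..#.]+1 H20[...#/####/###.]+1
p4 V@[##.#/####/..#.] terminal -1; root [..../..#./..#.] d7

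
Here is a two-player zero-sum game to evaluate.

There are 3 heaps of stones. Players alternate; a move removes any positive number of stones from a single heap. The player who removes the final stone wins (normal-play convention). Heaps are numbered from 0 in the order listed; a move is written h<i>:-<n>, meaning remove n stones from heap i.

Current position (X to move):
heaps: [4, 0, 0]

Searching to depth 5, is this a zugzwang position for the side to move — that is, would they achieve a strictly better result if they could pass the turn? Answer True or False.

p1 X@[(4,0,0)]: h0:-1[(3,0,0)]-1 h0:-2[(2,0,0)]-1 h0:-3[(1,0,0)]-1 h0:-4[(0,0,0)]+1*
p2 O@[(0,0,0)] terminal -1; root [(4,0,0)] d5
suppose X passes — search the same position with O to move:
pass> p1 O@[(4,0,0)]: h0:-1[(3,0,0)]-1 h0:-2[(2,0,0)]-1 h0:-3[(1,0,0)]-1 h0:-4[(0,0,0)]+1*
pass> p2 X@[(0,0,0)] terminal -1; root [(4,0,0)] d5
for X: play +1, pass -1

zugzwang((4,0,0), X) = False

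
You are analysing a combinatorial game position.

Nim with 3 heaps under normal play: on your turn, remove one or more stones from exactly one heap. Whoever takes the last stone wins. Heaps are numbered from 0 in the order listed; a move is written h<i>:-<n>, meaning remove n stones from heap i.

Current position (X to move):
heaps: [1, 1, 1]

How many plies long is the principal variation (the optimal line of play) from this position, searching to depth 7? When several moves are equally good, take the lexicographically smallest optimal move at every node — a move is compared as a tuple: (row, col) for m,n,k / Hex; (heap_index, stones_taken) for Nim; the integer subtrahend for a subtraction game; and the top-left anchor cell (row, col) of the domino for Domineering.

PV length from [(1,1,1)]: 3 plies

[(1,1,1)] X move#1: h0:-1:+1/(0,1,1)*, h1:-1:+1/(1,0,1), h2:-1:+1/(1,1,0)
[(0,1,1)] O move#2: h1:-1:-1/(0,0,1)*, h2:-1:-1/(0,1,0)
[(0,0,1)] X move#3: h2:-1:+1/(0,0,0)*
[(0,0,0)] end (terminal -1, O#4); searched (1,1,1) to 7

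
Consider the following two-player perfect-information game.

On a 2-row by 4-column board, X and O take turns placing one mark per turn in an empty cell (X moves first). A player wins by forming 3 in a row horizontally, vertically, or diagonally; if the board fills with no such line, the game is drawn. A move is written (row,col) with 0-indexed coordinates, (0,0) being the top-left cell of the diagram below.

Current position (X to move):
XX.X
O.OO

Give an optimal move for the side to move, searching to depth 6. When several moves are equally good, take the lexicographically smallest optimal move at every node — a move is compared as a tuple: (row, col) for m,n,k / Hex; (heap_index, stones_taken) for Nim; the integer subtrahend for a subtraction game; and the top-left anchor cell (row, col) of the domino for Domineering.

ply 1, X at XX.X/O.OO | (0,2)=+1→XXXX/O.OO*; (1,1)=+0→XX.X/OXOO
ply 2: XXXX/O.OO is terminal -1 (O); from XX.X/O.OO depth 6

X's best at [XX.X/O.OO]: (0,2)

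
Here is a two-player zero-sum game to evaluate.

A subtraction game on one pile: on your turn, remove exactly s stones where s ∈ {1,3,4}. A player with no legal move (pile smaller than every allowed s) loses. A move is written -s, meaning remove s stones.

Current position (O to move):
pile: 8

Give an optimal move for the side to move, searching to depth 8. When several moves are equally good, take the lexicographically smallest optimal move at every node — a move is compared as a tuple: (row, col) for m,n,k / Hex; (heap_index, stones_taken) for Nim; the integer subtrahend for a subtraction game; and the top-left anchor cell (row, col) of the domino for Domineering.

ply 1, O at 8 | -1=+1→7*; -3=-1→5; -4=-1→4
ply 2, X at 7 | -1=-1→6*; -3=-1→4; -4=-1→3
ply 3, O at 6 | -1=-1→5; -3=-1→3; -4=+1→2*
ply 4, X at 2 | -1=-1→1*
ply 5, O at 1 | -1=+1→0*
ply 6: 0 is terminal -1 (X); from 8 depth 8

O's best at [8]: -1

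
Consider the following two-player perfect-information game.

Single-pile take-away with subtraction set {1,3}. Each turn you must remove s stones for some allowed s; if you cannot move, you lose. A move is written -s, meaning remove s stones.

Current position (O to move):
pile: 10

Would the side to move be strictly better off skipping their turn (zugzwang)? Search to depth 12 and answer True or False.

zugzwang(10, O) = True

p1 O@[10]: -1[9]-1* -3[7]-1
p2 X@[9]: -1[8]+1* -3[6]+1
p3 O@[8]: -1[7]-1* -3[5]-1
p4 X@[7]: -1[6]+1* -3[4]+1
p5 O@[6]: -1[5]-1* -3[3]-1
p6 X@[5]: -1[4]+1* -3[2]+1
p7 O@[4]: -1[3]-1* -3[1]-1
p8 X@[3]: -1[2]+1* -3[0]+1
p9 O@[2]: -1[1]-1*
p10 X@[1]: -1[0]+1*
p11 O@[0] terminal -1; root [10] d12
suppose O passes — search the same position with X to move:
pass> p1 X@[10]: -1[9]-1* -3[7]-1
pass> p2 O@[9]: -1[8]+1* -3[6]+1
pass> p3 X@[8]: -1[7]-1* -3[5]-1
pass> p4 O@[7]: -1[6]+1* -3[4]+1
pass> p5 X@[6]: -1[5]-1* -3[3]-1
pass> p6 O@[5]: -1[4]+1* -3[2]+1
pass> p7 X@[4]: -1[3]-1* -3[1]-1
pass> p8 O@[3]: -1[2]+1* -3[0]+1
pass> p9 X@[2]: -1[1]-1*
pass> p10 O@[1]: -1[0]+1*
pass> p11 X@[0] terminal -1; root [10] d12
for O: play -1, pass +1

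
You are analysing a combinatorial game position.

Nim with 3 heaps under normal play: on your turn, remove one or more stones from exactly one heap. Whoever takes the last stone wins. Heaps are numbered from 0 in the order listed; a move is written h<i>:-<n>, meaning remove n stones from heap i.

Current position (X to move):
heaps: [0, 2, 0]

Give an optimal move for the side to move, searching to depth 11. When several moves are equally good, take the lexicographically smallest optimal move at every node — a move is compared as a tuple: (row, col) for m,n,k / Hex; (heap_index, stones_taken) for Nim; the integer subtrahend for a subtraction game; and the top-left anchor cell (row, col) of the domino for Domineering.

[(0,2,0)] X move#1: h1:-1:-1/(0,1,0), h1:-2:+1/(0,0,0)*
[(0,0,0)] end (terminal -1, O#2); searched (0,2,0) to 11

X's best at [(0,2,0)]: h1:-2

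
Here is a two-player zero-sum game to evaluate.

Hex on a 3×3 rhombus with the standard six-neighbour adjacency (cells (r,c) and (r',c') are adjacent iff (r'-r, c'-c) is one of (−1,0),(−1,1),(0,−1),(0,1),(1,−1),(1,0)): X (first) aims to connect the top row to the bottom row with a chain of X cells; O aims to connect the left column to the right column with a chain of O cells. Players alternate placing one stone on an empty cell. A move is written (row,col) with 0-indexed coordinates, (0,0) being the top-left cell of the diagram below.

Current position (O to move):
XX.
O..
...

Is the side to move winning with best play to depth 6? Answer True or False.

[XX./O../...] O move#1: (0,2):-1/XXO/O../..., (1,1):+1/XX./OO./...*, (1,2):-1/XX./O.O/..., (2,0):-1/XX./O../O.., (2,1):+1/XX./O../.O., (2,2):-1/XX./O../..O
[XX./OO./...] X move#2: (0,2):-1/XXX/OO./...*, (1,2):-1/XX./OOX/..., (2,0):-1/XX./OO./X.., (2,1):-1/XX./OO./.X., (2,2):-1/XX./OO./..X
[XXX/OO./...] O move#3: (1,2):+1/XXX/OOO/...*, (2,0):-1/XXX/OO./O.., (2,1):+1/XXX/OO./.O., (2,2):+1/XXX/OO./..O
[XXX/OOO/...] end (terminal -1, X#4); searched XX./O../... to 6

O winning at [XX./O../...]: True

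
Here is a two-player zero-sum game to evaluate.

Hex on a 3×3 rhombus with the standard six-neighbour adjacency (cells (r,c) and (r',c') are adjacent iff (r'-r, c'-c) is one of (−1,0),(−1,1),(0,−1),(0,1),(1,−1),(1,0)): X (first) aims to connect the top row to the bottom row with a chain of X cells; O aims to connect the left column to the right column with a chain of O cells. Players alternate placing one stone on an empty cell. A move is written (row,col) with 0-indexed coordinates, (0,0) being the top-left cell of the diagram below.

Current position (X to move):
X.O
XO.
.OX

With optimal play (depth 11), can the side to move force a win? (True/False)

ply 1, X at X.O/XO./.OX | (0,1)=-1→XXO/XO./.OX; (1,2)=-1→X.O/XOX/.OX; (2,0)=+1→X.O/XO./XOX*
ply 2: X.O/XO./XOX is terminal -1 (O); from X.O/XO./.OX depth 11

X winning at [X.O/XO./.OX]: True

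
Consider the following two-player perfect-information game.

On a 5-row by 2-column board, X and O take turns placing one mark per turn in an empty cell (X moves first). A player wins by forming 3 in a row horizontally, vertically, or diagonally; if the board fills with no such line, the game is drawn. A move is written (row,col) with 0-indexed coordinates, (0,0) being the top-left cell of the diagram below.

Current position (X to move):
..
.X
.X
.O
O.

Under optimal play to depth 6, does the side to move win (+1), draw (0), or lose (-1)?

value(../.X/.X/.O/O., X) = +1

p1 X@[../.X/.X/.O/O.]: (0,0)[X./.X/.X/.O/O.]+0 (0,1)[.X/.X/.X/.O/O.]+1* (1,0)[../XX/.X/.O/O.]+1 (2,0)[../.X/XX/.O/O.]+1 (3,0)[../.X/.X/XO/O.]+0 (4,1)[../.X/.X/.O/OX]+0
p2 O@[.X/.X/.X/.O/O.] terminal -1; root [../.X/.X/.O/O.] d6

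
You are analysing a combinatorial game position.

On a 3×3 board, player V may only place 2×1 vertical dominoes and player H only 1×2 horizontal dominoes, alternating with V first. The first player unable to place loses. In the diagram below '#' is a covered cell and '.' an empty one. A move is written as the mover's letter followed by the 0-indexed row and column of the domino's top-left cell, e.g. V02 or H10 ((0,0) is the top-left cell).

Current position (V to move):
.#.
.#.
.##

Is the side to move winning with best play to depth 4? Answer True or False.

V winning at [.#./.#./.##]: True

[.#./.#./.##] V move#1: V00:+1/##./##./.##*, V02:+1/.##/.##/.##, V10:+1/.#./##./###
[##./##./.##] end (terminal -1, H#2); searched .#./.#./.## to 4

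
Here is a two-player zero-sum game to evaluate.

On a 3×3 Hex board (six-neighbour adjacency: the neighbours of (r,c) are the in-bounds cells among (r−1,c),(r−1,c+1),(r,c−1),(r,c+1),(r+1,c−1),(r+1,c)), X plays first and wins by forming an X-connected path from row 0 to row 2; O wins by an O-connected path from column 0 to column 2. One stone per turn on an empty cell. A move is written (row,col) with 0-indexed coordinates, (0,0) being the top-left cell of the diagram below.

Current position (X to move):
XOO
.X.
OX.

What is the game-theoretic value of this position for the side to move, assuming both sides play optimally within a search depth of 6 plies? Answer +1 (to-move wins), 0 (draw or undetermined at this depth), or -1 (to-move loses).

value(XOO/.X./OX., X) = +1

ply 1, X at XOO/.X./OX. | (1,0)=+1→XOO/XX./OX.*; (1,2)=-1→XOO/.XX/OX.; (2,2)=-1→XOO/.X./OXX
ply 2: XOO/XX./OX. is terminal -1 (O); from XOO/.X./OX. depth 6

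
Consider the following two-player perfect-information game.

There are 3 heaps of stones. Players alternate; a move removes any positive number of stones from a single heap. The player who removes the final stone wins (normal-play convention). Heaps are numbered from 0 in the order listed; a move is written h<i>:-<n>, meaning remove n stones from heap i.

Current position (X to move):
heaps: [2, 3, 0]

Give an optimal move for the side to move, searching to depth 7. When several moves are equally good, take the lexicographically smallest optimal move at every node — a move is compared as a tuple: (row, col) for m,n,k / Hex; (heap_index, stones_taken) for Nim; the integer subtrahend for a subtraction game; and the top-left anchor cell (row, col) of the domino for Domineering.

ply 1, X at (2,3,0) | h0:-1=-1→(1,3,0); h0:-2=-1→(0,3,0); h1:-1=+1→(2,2,0)*; h1:-2=-1→(2,1,0); h1:-3=-1→(2,0,0)
ply 2, O at (2,2,0) | h0:-1=-1→(1,2,0)*; h0:-2=-1→(0,2,0); h1:-1=-1→(2,1,0); h1:-2=-1→(2,0,0)
ply 3, X at (1,2,0) | h0:-1=-1→(0,2,0); h1:-1=+1→(1,1,0)*; h1:-2=-1→(1,0,0)
ply 4, O at (1,1,0) | h0:-1=-1→(0,1,0)*; h1:-1=-1→(1,0,0)
ply 5, X at (0,1,0) | h1:-1=+1→(0,0,0)*
ply 6: (0,0,0) is terminal -1 (O); from (2,3,0) depth 7

X's best at [(2,3,0)]: h1:-1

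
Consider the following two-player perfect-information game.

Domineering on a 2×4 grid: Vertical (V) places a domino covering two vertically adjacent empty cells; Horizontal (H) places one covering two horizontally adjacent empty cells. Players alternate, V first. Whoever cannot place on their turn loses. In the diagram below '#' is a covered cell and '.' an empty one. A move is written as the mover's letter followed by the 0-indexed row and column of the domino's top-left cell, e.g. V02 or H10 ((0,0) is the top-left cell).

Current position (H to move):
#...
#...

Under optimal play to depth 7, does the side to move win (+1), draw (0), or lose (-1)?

value(#.../#..., H) = +1

[#.../#...] H move#1: H01:+1/###./#...*, H02:+1/#.##/#..., H11:+1/#.../###., H12:+1/#.../#.##
[###./#...] V move#2: V03:-1/####/#..#*
[####/#..#] H move#3: H11:+1/####/####*
[####/####] end (terminal -1, V#4); searched #.../#... to 7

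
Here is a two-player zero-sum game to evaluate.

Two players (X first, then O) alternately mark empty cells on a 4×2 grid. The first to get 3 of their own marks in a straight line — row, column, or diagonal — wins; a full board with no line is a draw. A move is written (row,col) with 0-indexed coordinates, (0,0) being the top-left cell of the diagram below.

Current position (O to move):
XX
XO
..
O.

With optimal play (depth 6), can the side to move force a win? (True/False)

O winning at [XX/XO/../O.]: False

p1 O@[XX/XO/../O.]: (2,0)[XX/XO/O./O.]+0* (2,1)[XX/XO/.O/O.]-1 (3,1)[XX/XO/../OO]-1
p2 X@[XX/XO/O./O.]: (2,1)[XX/XO/OX/O.]+0* (3,1)[XX/XO/O./OX]+0
p3 O@[XX/XO/OX/O.]: (3,1)[XX/XO/OX/OO]+0*
p4 X@[XX/XO/OX/OO] terminal +0; root [XX/XO/../O.] d6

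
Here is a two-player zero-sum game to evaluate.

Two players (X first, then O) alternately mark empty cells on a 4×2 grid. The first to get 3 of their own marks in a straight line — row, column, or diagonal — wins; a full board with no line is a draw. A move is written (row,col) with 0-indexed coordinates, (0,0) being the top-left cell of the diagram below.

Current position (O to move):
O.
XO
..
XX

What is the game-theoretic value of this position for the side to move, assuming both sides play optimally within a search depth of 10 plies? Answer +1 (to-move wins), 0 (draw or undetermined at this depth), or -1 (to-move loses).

ply 1, O at O./XO/../XX | (0,1)=-1→OO/XO/../XX; (2,0)=+0→O./XO/O./XX*; (2,1)=-1→O./XO/.O/XX
ply 2, X at O./XO/O./XX | (0,1)=+0→OX/XO/O./XX*; (2,1)=+0→O./XO/OX/XX
ply 3, O at OX/XO/O./XX | (2,1)=+0→OX/XO/OO/XX*
ply 4: OX/XO/OO/XX is terminal +0 (X); from O./XO/../XX depth 10

value(O./XO/../XX, O) = 0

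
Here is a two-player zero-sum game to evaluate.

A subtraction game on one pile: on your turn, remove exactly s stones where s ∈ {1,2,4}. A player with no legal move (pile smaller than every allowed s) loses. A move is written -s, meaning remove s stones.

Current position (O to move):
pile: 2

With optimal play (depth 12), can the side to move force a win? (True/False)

p1 O@[2]: -1[1]-1 -2[0]+1*
p2 X@[0] terminal -1; root [2] d12

O winning at [2]: True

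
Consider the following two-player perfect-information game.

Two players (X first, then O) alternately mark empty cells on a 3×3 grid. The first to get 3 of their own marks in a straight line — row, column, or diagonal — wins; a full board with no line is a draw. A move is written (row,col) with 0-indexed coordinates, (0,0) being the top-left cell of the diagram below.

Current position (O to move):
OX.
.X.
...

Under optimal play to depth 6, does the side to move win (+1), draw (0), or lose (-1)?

ply 1, O at OX./.X./... | (0,2)=-1→OXO/.X./...; (1,0)=-1→OX./OX./...; (1,2)=-1→OX./.XO/...; (2,0)=-1→OX./.X./O..; (2,1)=+0→OX./.X./.O.*; (2,2)=-1→OX./.X./..O
ply 2, X at OX./.X./.O. | (0,2)=-1→OXX/.X./.O.; (1,0)=+0→OX./XX./.O.*; (1,2)=+0→OX./.XX/.O.; (2,0)=+0→OX./.X./XO.; (2,2)=+0→OX./.X./.OX
ply 3, O at OX./XX./.O. | (0,2)=-1→OXO/XX./.O.; (1,2)=+0→OX./XXO/.O.*; (2,0)=-1→OX./XX./OO.; (2,2)=-1→OX./XX./.OO
ply 4, X at OX./XXO/.O. | (0,2)=+0→OXX/XXO/.O.*; (2,0)=+0→OX./XXO/XO.; (2,2)=+0→OX./XXO/.OX
ply 5, O at OXX/XXO/.O. | (2,0)=+0→OXX/XXO/OO.*; (2,2)=-1→OXX/XXO/.OO
ply 6, X at OXX/XXO/OO. | (2,2)=+0→OXX/XXO/OOX*
ply 7: OXX/XXO/OOX is terminal +0 (O); from OX./.X./... depth 6

value(OX./.X./..., O) = 0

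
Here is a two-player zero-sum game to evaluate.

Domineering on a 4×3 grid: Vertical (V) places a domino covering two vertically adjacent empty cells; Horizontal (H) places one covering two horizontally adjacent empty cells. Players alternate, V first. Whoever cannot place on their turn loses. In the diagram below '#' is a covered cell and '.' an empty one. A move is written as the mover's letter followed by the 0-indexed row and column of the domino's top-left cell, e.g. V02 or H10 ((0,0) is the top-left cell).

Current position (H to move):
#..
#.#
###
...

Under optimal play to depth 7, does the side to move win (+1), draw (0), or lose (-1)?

value(#../#.#/###/..., H) = +1

[#../#.#/###/...] H move#1: H01:+1/###/#.#/###/...*, H30:-1/#../#.#/###/##., H31:-1/#../#.#/###/.##
[###/#.#/###/...] end (terminal -1, V#2); searched #../#.#/###/... to 7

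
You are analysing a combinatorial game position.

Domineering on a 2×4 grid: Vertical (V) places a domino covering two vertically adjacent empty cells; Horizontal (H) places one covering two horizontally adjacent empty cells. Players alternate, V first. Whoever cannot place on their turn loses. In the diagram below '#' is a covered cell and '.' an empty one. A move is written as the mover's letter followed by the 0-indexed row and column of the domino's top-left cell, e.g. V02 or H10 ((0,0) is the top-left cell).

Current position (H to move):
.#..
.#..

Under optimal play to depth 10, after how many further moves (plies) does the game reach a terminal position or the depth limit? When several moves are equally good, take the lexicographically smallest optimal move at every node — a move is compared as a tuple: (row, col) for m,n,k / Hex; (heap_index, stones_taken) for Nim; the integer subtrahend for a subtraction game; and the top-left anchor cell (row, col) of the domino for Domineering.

PV length from [.#../.#..]: 3 plies

[.#../.#..] H move#1: H02:+1/.###/.#..*, H12:+1/.#../.###
[.###/.#..] V move#2: V00:-1/####/##..*
[####/##..] H move#3: H12:+1/####/####*
[####/####] end (terminal -1, V#4); searched .#../.#.. to 10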